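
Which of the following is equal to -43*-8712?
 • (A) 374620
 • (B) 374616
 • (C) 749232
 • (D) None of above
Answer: B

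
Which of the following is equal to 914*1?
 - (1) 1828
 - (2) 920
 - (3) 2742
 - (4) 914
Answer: 4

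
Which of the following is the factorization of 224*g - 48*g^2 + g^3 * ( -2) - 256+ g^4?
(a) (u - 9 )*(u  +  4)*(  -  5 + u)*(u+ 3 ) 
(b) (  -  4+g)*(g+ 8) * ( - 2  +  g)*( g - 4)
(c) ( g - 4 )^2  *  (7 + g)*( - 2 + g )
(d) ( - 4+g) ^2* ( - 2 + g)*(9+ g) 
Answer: b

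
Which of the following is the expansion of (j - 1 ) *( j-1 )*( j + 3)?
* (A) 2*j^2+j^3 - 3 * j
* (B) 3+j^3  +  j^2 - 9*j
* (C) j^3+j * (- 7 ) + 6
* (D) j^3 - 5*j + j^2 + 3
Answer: D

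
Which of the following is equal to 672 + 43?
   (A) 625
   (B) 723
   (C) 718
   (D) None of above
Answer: D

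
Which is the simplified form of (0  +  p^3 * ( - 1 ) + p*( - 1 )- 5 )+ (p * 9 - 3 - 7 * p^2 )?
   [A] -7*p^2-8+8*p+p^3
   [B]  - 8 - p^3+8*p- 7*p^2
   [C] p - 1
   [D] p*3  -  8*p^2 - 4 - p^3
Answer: B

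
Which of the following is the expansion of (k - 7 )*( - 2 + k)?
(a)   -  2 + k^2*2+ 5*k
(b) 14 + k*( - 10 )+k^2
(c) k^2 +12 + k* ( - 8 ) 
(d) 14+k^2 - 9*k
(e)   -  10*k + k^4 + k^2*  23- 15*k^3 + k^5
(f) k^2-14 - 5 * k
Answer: d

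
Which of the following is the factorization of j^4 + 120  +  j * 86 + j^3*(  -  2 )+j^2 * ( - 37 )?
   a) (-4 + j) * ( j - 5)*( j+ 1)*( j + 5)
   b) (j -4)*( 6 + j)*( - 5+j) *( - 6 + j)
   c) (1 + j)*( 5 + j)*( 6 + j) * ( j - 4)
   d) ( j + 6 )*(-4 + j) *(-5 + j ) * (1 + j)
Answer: d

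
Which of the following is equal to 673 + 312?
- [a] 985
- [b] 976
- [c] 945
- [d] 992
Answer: a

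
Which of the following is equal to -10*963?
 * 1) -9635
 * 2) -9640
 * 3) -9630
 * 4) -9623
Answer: 3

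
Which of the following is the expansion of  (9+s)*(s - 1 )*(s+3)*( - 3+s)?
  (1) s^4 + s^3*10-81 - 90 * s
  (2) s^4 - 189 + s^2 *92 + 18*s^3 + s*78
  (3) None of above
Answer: 3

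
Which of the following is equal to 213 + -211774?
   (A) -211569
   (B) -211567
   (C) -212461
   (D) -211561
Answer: D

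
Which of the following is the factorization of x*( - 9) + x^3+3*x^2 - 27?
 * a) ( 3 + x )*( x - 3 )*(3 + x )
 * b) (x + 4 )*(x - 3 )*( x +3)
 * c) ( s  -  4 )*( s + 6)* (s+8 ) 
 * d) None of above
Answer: a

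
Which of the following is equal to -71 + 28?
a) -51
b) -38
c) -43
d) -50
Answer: c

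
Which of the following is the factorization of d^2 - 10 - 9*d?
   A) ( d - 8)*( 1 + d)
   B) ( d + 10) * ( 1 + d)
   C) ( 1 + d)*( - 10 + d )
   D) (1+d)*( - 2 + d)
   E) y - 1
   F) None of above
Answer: C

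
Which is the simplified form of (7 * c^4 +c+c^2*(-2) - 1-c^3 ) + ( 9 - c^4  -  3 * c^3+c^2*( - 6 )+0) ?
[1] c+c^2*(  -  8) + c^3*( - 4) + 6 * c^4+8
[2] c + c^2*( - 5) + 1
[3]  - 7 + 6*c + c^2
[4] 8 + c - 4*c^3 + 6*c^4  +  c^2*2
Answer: 1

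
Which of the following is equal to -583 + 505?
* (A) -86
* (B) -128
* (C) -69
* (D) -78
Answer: D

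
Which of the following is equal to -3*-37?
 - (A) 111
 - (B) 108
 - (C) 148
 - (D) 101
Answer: A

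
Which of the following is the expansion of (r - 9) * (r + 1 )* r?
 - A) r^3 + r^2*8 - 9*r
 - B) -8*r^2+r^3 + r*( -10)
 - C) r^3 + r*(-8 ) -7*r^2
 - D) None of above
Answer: D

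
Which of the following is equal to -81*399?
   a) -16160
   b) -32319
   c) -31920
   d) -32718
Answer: b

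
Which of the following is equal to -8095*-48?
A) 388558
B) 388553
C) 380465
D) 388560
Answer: D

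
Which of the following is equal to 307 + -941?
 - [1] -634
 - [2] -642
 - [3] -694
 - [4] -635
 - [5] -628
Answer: 1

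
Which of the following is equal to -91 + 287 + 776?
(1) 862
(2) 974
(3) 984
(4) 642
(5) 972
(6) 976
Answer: 5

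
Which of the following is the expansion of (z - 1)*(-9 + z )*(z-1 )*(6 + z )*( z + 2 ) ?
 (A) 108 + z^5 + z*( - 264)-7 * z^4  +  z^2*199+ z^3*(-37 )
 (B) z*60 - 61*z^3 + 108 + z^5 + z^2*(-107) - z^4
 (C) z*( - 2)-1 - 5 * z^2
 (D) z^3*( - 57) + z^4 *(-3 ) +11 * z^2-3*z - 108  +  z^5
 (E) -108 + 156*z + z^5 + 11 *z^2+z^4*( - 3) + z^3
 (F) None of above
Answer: F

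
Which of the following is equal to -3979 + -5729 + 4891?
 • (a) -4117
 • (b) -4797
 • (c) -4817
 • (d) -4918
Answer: c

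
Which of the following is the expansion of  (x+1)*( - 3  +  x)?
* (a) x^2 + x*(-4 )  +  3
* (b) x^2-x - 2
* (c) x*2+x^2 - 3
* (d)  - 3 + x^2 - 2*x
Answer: d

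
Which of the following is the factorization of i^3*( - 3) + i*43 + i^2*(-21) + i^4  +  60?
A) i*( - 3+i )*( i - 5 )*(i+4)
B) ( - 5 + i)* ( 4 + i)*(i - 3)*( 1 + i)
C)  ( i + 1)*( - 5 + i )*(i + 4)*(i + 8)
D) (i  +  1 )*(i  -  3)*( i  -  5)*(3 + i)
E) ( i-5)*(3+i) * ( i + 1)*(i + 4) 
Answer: B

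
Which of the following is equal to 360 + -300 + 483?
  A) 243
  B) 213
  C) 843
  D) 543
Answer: D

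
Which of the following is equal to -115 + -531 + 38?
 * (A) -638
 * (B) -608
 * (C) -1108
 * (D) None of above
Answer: B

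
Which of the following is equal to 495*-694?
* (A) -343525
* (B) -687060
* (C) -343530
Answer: C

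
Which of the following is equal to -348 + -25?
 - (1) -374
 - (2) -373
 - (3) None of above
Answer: 2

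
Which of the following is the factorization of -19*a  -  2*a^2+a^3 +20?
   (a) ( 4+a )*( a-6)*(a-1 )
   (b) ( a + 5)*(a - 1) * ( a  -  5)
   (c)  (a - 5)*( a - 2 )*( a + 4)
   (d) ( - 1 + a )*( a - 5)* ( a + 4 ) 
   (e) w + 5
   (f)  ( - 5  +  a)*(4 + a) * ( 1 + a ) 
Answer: d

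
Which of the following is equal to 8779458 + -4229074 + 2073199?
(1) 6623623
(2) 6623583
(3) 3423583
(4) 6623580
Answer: 2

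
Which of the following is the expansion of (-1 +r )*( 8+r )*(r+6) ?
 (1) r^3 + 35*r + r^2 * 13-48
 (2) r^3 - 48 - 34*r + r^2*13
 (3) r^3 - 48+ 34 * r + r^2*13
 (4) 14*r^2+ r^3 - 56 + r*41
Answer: 3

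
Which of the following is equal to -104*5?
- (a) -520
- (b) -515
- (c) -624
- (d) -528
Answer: a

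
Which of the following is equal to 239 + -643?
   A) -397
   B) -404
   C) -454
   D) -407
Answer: B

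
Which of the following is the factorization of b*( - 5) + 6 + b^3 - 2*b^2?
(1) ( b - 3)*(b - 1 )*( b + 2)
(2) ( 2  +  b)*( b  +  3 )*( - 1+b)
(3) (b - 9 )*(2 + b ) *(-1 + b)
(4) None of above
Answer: 1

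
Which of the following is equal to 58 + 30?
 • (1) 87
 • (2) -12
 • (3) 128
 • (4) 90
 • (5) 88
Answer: 5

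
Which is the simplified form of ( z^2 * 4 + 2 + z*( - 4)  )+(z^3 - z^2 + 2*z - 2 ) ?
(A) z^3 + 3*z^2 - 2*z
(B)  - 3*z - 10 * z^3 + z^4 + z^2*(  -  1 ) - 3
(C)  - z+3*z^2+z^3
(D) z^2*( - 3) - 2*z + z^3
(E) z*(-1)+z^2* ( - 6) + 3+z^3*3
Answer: A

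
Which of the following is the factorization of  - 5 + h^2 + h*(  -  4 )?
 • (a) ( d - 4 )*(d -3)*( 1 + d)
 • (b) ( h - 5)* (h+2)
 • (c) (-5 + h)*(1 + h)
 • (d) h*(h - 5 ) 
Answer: c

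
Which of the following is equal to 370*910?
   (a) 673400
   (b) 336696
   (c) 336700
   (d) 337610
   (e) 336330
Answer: c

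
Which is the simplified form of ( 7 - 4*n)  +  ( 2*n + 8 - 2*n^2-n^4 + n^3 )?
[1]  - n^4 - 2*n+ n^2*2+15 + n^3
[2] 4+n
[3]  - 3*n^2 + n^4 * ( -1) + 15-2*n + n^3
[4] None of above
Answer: 4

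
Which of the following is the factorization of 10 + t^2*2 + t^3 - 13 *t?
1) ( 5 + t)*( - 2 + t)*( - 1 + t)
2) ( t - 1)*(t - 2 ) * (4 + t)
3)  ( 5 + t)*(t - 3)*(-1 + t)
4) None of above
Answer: 1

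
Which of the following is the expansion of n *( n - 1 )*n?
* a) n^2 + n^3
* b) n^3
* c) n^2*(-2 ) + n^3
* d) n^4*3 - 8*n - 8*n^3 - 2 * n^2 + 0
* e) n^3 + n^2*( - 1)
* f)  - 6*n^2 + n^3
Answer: e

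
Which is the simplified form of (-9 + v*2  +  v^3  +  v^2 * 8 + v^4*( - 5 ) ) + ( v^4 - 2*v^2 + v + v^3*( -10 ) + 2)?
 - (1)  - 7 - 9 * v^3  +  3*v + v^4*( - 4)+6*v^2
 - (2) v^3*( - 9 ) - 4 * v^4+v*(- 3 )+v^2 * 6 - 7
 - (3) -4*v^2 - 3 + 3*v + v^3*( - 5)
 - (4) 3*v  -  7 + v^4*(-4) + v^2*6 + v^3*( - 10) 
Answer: 1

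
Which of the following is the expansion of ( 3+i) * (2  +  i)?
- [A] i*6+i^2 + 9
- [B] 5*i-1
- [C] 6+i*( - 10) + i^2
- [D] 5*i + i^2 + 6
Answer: D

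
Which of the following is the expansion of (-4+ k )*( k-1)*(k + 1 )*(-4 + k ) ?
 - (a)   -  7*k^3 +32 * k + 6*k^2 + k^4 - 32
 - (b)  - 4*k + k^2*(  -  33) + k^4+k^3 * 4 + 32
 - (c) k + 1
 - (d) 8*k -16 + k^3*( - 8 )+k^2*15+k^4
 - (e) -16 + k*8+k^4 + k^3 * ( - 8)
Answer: d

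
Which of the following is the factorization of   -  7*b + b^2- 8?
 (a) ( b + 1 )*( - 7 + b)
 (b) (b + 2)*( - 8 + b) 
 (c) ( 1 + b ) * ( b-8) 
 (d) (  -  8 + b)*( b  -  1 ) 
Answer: c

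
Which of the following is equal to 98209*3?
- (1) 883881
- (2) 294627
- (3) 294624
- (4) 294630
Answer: 2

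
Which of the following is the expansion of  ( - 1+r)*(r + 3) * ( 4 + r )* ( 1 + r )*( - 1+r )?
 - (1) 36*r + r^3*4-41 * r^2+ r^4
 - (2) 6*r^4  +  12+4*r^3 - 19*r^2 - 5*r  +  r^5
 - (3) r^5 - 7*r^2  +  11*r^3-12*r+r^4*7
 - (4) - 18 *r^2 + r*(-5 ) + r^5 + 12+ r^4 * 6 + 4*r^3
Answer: 4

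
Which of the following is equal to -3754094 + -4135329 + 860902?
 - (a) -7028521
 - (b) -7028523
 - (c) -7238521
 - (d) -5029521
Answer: a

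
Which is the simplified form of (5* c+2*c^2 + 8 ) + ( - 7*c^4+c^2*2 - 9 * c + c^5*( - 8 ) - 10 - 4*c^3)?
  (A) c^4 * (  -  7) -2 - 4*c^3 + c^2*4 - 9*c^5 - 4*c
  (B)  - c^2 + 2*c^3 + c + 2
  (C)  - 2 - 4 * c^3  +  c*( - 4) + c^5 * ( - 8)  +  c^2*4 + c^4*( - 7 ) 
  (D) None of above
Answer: C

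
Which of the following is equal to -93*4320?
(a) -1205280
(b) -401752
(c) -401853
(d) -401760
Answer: d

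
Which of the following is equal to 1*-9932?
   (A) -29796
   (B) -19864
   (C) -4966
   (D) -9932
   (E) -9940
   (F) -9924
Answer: D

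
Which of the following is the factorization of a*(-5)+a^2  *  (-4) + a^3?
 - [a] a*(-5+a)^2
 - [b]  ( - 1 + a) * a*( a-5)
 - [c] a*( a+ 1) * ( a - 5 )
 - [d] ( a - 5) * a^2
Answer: c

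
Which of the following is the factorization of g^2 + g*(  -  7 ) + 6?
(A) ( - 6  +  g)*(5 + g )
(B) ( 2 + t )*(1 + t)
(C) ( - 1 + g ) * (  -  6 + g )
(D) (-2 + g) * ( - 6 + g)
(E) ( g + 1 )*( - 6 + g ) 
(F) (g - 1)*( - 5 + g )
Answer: C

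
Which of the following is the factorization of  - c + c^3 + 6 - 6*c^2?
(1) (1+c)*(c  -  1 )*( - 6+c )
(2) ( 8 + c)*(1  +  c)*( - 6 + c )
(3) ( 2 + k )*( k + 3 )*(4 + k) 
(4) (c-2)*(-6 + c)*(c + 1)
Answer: 1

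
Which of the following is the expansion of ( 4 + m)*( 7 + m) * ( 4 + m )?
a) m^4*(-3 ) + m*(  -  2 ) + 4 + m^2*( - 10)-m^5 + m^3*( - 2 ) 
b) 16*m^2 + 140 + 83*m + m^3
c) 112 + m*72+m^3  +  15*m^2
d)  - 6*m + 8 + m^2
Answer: c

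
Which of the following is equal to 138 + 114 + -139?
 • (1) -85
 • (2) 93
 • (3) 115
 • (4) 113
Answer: 4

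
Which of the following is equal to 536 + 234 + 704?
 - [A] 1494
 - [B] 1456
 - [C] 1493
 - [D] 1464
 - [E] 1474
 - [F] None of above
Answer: E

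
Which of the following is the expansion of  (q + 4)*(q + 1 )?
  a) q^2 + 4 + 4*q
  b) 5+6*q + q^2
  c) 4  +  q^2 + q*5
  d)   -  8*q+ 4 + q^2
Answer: c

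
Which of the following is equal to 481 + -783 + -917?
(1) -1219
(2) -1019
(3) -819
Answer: 1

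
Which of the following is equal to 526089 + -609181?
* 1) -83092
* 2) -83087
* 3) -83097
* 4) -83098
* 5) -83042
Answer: 1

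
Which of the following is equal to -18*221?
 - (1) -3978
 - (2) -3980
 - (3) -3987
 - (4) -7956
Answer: 1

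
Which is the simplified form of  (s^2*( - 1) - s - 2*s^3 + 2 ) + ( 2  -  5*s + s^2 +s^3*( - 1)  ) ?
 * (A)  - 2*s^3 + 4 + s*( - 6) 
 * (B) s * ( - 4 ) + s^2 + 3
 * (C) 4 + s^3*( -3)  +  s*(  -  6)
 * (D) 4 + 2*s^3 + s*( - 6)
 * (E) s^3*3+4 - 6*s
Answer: C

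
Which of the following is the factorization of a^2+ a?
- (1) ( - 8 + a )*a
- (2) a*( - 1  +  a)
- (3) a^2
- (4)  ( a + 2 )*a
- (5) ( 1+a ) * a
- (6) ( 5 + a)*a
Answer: 5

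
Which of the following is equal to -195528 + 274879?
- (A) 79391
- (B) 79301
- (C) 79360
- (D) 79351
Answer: D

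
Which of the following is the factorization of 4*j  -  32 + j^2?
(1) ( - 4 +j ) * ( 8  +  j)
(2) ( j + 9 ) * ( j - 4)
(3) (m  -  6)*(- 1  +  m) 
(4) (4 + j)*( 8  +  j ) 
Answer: 1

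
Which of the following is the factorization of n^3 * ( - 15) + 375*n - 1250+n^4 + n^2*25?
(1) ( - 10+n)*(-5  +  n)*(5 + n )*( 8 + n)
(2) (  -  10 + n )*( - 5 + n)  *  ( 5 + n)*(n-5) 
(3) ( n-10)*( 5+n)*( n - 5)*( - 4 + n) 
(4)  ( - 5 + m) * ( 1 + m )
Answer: 2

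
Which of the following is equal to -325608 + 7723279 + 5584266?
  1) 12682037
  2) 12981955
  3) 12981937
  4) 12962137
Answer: 3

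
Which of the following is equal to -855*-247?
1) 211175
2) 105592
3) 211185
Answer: 3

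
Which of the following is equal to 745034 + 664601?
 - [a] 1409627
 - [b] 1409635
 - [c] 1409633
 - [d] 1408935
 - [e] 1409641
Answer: b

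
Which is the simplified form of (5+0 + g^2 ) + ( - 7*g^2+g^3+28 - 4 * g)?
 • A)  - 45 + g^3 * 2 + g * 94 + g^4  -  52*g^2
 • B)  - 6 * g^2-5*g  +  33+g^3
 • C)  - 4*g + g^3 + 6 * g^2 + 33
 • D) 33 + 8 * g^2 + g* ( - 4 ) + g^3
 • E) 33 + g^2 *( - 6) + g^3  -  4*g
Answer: E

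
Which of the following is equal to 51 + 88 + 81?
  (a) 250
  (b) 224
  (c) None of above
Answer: c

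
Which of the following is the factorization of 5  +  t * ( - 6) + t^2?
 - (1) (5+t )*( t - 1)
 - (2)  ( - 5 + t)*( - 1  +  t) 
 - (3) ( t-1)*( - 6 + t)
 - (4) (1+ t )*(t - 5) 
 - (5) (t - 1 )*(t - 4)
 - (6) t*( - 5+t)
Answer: 2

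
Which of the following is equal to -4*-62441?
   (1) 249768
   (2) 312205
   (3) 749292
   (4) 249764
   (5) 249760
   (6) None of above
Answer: 4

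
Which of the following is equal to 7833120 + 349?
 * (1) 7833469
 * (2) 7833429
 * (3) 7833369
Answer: 1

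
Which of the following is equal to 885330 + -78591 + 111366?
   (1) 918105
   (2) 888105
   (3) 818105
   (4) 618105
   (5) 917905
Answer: 1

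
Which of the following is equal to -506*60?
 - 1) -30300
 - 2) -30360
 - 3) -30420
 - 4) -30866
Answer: 2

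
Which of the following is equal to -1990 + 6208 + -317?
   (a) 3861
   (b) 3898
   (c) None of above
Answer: c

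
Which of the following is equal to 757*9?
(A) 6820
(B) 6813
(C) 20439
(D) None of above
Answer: B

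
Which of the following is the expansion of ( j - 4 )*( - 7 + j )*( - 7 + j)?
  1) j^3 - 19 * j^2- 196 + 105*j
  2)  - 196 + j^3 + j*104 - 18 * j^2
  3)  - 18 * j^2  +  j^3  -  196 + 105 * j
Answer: 3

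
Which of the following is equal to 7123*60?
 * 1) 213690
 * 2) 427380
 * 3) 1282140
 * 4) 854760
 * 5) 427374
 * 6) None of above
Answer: 2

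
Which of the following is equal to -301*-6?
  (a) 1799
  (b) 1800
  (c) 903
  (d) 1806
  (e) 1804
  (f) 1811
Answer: d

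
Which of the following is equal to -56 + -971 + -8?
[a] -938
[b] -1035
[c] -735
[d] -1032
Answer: b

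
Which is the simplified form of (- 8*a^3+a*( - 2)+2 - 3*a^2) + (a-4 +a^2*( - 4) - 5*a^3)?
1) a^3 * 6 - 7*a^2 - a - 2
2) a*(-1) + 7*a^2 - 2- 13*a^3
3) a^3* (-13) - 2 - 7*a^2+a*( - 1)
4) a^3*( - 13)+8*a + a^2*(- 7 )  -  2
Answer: 3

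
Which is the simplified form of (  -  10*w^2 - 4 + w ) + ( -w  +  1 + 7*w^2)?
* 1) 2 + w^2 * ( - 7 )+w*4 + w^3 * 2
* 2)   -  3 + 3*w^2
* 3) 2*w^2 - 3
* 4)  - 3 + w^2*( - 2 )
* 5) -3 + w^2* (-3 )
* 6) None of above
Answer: 5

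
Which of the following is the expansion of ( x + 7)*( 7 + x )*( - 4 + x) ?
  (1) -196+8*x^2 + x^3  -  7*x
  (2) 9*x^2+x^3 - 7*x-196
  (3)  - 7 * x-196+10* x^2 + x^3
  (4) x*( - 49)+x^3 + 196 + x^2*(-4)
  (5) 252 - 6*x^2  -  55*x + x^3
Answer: 3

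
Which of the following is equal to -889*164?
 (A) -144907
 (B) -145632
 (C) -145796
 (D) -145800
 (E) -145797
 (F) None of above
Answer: C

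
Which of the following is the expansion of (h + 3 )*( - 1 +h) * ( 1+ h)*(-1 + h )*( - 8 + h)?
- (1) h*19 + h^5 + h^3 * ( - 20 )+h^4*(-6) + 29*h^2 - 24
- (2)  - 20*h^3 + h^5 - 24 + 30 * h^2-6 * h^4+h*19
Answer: 2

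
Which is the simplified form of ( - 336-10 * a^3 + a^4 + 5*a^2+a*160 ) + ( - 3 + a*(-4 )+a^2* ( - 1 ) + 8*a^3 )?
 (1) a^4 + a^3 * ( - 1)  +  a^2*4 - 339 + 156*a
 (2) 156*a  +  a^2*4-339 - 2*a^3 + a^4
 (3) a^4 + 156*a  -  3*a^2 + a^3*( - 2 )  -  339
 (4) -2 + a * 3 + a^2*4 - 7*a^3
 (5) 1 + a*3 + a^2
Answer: 2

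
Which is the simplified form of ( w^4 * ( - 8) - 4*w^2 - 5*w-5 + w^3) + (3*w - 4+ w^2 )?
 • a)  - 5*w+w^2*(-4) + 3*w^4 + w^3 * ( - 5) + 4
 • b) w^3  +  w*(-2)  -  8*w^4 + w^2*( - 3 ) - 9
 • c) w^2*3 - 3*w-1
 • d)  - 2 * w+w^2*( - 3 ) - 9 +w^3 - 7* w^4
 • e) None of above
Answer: b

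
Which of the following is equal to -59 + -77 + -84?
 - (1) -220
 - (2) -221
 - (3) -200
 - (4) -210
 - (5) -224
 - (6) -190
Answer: 1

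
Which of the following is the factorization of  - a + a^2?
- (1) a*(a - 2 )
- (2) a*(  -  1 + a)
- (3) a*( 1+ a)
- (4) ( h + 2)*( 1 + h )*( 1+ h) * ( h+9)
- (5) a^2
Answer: 2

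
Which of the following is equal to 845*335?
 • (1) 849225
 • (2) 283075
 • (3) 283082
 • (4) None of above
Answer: 2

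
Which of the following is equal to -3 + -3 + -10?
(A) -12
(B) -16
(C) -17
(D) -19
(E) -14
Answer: B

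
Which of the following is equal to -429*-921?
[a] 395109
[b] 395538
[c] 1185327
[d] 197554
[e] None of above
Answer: a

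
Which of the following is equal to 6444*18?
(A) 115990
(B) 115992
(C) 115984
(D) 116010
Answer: B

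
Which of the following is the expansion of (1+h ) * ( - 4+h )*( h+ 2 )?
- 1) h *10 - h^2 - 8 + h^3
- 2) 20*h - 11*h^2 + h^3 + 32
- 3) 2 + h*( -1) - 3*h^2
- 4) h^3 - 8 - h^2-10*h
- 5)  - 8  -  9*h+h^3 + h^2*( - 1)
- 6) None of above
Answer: 4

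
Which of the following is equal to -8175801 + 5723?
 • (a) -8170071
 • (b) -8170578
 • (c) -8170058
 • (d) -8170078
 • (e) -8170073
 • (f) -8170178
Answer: d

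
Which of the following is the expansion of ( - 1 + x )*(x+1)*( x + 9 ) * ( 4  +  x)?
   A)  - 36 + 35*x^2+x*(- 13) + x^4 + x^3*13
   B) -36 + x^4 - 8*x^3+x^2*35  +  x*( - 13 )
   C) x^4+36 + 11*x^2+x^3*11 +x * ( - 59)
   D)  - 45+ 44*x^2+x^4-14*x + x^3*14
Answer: A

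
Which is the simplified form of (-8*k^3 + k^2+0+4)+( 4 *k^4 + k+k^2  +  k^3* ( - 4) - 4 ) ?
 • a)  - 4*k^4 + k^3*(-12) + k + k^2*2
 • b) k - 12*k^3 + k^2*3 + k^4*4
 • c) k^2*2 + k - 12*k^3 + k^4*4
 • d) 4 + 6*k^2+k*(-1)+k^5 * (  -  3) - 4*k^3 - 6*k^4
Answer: c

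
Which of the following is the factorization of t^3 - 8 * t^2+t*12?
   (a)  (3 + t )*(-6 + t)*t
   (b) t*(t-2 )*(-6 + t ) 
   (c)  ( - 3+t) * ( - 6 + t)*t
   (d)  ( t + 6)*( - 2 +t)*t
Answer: b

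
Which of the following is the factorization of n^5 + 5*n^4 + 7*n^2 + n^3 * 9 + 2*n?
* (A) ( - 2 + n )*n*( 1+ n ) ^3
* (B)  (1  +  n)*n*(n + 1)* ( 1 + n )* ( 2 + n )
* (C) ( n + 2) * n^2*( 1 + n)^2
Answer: B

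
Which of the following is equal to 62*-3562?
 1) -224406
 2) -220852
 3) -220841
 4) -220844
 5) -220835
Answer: 4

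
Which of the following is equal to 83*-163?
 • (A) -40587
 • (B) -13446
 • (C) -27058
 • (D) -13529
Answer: D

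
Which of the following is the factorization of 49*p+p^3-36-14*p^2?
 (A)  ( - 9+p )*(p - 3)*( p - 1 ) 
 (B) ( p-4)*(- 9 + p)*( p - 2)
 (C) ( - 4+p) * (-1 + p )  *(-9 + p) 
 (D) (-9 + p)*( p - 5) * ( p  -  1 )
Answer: C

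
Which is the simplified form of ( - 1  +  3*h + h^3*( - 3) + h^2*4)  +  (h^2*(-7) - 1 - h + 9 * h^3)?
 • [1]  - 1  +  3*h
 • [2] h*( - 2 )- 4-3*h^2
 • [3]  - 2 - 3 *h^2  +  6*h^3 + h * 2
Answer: 3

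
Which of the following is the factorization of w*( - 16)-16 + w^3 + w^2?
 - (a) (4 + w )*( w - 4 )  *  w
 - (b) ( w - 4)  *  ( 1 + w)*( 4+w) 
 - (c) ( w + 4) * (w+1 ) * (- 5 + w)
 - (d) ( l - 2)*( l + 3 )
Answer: b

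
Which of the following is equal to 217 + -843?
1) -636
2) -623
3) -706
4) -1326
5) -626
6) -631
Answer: 5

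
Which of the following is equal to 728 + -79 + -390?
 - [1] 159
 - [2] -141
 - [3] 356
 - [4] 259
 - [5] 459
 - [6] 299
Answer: 4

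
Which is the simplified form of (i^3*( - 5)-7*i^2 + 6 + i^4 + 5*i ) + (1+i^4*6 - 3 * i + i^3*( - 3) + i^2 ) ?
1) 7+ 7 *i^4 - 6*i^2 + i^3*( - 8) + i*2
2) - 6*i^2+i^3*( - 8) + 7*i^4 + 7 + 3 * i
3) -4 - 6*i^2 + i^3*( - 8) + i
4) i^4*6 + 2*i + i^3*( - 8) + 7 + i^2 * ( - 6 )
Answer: 1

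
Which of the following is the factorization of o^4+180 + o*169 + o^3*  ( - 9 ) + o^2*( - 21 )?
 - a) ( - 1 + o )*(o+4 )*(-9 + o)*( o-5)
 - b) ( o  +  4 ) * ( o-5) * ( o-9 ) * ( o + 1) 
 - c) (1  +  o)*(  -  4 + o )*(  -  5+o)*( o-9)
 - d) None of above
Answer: b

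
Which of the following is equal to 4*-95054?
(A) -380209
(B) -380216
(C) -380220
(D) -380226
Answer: B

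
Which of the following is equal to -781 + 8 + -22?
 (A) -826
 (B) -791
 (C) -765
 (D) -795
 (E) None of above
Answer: D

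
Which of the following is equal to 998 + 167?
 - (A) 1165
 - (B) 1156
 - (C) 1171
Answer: A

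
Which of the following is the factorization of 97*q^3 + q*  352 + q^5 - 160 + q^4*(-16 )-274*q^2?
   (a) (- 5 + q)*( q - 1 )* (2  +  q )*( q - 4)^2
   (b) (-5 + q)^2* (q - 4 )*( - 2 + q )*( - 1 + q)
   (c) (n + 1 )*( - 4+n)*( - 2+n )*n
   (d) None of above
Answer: d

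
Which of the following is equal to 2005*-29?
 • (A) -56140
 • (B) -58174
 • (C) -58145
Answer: C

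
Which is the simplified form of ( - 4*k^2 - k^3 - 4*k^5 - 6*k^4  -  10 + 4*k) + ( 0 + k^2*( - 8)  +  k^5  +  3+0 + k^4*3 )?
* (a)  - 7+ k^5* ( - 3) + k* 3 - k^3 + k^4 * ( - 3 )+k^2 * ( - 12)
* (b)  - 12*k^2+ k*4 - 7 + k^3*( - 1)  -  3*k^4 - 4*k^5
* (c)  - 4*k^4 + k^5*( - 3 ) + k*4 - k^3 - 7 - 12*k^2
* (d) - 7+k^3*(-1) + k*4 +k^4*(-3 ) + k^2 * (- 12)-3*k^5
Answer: d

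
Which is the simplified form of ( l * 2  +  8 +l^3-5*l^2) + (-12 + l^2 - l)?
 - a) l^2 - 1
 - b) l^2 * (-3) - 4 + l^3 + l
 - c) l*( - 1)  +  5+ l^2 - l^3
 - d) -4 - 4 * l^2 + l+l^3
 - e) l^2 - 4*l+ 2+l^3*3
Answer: d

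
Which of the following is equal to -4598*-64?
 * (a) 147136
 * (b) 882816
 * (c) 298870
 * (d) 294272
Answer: d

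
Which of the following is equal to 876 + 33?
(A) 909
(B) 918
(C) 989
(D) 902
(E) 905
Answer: A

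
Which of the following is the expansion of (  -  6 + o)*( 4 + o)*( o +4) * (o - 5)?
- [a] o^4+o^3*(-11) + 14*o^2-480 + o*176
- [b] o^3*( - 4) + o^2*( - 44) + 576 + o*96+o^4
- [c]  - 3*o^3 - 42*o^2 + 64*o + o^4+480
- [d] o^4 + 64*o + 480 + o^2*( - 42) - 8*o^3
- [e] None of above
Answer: c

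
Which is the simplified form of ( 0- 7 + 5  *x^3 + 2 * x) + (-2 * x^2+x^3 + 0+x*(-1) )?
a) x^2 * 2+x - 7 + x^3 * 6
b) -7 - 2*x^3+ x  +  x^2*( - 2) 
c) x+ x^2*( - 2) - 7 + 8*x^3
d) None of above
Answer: d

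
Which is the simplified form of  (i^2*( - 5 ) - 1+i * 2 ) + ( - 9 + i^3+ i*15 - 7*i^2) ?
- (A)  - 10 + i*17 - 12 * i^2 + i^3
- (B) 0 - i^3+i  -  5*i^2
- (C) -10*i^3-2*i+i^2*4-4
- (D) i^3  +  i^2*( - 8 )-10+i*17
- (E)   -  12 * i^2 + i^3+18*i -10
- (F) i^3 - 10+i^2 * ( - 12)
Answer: A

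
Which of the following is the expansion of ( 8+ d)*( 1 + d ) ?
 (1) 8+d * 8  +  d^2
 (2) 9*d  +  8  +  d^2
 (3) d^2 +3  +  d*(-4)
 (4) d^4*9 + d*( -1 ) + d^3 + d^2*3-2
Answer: 2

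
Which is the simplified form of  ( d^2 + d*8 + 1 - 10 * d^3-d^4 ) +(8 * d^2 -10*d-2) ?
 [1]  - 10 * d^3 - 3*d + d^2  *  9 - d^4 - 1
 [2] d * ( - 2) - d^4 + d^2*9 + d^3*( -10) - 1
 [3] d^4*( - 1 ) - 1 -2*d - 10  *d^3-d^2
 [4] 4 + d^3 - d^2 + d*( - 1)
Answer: 2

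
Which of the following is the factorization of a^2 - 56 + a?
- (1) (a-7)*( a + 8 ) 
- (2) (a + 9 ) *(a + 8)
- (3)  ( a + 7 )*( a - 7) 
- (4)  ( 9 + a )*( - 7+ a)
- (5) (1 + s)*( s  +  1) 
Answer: 1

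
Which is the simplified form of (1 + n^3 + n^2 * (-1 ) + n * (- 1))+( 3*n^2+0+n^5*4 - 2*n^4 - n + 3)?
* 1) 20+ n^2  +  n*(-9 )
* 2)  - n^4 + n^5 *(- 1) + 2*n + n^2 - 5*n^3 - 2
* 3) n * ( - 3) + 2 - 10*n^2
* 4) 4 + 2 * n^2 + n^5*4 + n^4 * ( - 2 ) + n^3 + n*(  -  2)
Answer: 4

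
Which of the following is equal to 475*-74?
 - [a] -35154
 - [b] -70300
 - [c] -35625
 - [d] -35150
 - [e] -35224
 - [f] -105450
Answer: d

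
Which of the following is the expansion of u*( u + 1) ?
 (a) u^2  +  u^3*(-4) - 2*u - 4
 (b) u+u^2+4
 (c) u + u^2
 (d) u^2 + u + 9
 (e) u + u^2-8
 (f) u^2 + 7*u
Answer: c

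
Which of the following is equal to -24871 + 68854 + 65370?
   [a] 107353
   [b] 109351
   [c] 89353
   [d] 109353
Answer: d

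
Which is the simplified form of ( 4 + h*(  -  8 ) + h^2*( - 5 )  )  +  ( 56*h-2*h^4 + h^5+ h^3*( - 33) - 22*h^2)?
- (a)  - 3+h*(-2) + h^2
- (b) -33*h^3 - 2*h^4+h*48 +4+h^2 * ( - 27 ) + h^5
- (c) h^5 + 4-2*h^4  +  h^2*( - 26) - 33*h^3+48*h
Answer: b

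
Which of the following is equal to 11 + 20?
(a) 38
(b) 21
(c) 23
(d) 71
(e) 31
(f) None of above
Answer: e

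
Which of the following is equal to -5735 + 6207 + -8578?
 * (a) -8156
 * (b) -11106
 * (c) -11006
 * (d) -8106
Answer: d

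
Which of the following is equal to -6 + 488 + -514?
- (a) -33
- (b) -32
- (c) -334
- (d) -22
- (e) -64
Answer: b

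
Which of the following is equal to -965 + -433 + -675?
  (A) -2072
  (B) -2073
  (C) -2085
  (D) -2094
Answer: B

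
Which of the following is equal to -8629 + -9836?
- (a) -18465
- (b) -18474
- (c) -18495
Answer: a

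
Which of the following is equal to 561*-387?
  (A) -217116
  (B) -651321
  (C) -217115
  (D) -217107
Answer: D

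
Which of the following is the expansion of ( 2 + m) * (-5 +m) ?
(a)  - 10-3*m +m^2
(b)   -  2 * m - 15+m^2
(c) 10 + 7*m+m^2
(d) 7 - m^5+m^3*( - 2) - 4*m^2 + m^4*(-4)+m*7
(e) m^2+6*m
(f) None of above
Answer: a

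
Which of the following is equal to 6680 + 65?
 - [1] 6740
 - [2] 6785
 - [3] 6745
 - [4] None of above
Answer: 3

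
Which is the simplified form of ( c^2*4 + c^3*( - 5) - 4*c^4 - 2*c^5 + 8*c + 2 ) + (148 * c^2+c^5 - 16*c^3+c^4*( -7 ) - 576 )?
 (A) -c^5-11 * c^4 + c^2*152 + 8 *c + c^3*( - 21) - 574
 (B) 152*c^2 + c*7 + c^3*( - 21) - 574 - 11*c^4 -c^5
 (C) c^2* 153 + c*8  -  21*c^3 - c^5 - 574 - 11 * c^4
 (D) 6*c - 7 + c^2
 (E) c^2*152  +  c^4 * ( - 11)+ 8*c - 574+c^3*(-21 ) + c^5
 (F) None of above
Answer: A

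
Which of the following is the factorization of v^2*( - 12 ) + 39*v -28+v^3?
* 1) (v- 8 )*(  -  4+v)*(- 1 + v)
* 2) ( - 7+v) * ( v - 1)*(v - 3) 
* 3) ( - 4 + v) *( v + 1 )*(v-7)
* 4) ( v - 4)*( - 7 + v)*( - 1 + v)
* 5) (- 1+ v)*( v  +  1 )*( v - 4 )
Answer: 4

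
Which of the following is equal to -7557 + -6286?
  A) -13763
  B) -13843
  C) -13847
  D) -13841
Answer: B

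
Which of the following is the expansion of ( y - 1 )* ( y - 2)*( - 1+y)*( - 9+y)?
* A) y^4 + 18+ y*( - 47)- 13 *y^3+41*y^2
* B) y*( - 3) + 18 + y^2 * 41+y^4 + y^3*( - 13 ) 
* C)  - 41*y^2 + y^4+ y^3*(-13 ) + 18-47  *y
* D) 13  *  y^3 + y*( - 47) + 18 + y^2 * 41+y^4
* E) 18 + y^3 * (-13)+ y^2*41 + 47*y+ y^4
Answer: A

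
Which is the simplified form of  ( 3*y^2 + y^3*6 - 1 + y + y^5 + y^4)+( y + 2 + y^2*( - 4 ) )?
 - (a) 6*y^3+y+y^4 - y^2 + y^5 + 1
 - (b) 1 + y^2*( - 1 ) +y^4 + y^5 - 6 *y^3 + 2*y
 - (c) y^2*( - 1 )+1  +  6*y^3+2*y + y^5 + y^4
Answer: c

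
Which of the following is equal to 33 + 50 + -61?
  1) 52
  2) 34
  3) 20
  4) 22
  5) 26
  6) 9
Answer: 4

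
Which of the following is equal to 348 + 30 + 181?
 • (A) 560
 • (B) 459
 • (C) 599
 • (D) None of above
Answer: D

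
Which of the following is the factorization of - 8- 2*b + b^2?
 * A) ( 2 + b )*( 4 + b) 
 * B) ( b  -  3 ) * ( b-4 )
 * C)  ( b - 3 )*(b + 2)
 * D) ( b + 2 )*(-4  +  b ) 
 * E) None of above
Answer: D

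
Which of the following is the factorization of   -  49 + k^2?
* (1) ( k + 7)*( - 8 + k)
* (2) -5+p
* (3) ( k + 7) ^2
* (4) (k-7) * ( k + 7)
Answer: 4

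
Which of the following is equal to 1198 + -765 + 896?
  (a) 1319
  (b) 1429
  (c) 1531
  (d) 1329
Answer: d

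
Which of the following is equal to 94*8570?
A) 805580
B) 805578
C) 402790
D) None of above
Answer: A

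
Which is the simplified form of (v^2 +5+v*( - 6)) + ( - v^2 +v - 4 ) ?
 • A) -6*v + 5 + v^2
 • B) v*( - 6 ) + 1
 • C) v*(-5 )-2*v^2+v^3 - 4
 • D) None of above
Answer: D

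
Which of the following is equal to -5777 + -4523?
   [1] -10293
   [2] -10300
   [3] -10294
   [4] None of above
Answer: 2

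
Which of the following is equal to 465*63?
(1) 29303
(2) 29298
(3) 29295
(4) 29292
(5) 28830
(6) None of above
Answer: 3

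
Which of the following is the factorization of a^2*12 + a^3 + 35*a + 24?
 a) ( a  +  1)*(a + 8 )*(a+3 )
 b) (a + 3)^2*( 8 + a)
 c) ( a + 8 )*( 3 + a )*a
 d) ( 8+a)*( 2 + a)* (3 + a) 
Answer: a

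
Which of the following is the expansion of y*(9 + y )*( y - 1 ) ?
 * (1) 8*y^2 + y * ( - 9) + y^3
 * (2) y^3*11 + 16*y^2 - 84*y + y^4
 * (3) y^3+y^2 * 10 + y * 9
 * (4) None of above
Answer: 1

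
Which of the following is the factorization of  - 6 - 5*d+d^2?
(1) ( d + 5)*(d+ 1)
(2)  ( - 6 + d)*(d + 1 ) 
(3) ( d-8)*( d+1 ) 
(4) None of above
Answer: 2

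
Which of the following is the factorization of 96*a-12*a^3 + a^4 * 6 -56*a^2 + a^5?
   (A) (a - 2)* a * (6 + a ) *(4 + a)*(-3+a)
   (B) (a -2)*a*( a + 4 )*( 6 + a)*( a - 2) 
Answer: B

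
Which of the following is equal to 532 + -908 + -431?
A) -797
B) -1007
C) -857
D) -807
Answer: D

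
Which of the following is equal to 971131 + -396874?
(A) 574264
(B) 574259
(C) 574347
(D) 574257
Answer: D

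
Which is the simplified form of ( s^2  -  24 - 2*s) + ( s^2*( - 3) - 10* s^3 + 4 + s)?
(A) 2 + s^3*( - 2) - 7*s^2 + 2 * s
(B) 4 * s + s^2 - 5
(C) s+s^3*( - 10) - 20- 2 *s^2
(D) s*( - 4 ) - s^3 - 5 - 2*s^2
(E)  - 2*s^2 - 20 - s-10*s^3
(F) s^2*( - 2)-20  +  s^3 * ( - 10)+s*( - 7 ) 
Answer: E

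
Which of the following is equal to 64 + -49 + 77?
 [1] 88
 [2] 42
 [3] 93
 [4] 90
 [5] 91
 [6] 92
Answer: 6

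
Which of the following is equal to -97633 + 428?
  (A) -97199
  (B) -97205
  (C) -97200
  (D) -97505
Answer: B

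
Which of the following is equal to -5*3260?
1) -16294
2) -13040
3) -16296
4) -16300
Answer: 4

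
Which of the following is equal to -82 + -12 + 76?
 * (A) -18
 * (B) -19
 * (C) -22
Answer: A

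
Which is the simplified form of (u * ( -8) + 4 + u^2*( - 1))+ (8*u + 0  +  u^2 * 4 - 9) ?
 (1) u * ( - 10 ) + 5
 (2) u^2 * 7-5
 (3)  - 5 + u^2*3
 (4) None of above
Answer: 3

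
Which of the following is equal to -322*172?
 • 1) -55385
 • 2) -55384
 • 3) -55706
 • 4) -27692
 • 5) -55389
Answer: 2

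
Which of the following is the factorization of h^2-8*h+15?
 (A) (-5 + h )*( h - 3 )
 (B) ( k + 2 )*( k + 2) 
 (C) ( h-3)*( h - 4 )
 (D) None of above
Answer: A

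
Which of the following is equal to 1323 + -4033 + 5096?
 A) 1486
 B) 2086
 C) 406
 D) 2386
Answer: D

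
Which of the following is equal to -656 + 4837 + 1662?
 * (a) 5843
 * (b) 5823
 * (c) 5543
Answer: a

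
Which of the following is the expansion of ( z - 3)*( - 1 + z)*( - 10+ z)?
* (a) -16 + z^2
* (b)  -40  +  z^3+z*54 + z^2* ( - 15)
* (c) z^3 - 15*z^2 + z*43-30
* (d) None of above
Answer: d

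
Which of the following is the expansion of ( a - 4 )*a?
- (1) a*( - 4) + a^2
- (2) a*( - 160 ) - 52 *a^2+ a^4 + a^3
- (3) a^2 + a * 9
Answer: 1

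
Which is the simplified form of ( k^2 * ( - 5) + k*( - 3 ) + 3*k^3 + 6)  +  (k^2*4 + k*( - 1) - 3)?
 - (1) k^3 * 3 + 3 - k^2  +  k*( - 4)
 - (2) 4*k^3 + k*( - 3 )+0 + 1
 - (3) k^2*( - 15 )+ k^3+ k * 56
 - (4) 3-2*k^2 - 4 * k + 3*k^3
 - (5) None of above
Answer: 1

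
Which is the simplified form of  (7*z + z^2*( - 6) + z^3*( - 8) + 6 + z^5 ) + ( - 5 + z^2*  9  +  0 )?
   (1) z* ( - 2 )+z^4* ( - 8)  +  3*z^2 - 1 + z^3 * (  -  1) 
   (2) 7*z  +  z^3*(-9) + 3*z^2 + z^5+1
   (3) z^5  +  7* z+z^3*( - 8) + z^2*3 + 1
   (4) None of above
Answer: 3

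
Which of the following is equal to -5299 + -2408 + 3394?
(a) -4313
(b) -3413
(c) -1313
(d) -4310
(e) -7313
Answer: a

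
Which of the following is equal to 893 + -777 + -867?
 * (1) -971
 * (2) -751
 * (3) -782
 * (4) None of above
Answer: 2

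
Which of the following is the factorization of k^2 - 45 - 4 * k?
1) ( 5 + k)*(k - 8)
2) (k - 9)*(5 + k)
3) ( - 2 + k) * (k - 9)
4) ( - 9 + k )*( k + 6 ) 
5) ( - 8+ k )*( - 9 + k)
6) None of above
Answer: 2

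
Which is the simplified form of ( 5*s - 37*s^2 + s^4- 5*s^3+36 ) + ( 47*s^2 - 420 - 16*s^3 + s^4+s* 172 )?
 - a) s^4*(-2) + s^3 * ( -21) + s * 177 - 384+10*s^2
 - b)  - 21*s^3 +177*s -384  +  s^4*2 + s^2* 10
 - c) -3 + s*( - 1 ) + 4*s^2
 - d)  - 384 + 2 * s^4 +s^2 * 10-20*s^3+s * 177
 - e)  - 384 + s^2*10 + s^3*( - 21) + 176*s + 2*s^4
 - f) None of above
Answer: b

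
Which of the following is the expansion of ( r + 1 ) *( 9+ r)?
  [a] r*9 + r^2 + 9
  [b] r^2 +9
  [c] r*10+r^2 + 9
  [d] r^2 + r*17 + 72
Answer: c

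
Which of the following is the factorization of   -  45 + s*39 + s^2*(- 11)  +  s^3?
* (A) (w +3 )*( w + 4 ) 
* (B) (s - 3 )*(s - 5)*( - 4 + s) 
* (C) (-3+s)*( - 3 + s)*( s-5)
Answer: C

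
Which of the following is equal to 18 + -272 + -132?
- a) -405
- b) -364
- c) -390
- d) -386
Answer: d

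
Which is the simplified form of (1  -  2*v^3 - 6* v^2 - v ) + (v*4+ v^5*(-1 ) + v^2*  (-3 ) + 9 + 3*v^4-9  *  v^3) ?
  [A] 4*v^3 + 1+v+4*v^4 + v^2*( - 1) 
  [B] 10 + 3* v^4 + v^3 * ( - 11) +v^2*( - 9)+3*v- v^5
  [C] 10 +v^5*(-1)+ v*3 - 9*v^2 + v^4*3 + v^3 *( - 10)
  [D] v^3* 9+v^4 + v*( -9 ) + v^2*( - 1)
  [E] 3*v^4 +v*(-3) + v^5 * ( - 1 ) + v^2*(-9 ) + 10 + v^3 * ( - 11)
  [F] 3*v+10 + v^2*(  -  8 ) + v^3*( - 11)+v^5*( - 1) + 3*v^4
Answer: B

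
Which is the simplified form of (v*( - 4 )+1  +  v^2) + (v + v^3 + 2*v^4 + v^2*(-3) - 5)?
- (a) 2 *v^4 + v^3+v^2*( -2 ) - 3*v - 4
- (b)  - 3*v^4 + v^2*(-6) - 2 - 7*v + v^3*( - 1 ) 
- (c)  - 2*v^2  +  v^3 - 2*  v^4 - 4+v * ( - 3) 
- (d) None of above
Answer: a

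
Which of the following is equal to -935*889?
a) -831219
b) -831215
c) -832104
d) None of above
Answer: b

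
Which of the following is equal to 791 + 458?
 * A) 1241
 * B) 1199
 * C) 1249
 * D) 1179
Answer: C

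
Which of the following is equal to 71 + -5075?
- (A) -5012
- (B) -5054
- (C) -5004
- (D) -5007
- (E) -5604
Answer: C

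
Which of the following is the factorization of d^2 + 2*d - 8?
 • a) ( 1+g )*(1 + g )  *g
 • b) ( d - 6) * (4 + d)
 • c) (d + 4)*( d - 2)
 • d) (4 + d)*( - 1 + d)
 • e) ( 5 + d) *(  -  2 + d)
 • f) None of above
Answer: c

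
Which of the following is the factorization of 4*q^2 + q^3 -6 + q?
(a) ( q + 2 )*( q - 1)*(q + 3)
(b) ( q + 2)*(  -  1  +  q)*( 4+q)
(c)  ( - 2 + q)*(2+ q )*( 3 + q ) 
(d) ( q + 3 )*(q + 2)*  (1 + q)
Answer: a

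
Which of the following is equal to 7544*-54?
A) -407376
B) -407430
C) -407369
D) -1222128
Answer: A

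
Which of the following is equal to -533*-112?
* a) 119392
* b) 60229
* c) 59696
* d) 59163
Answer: c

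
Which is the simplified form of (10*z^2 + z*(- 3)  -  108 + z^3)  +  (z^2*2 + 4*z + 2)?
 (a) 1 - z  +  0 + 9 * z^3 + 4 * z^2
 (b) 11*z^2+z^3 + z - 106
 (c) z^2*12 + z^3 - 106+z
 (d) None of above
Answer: c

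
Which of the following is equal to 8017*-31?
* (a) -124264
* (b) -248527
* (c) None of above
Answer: b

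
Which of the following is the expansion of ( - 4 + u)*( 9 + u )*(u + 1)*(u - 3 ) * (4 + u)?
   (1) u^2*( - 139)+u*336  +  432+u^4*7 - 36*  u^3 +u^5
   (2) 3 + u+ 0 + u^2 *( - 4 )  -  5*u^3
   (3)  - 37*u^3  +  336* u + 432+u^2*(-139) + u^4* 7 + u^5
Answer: 3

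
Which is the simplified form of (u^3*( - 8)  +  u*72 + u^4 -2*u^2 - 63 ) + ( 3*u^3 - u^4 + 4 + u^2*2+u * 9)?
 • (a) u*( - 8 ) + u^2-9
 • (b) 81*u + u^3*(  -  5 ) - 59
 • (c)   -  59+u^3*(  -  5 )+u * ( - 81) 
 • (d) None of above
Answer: b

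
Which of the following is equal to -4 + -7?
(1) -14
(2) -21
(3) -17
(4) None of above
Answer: 4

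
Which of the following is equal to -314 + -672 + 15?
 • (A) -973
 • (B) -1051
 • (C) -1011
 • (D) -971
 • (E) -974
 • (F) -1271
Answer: D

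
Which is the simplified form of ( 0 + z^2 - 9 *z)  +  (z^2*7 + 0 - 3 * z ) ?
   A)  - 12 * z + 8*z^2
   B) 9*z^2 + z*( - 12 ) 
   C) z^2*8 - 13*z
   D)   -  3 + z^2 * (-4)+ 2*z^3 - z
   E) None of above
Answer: A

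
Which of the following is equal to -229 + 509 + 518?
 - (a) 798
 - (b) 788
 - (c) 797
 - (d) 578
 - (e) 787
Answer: a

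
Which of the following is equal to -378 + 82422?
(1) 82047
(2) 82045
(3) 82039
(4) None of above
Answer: 4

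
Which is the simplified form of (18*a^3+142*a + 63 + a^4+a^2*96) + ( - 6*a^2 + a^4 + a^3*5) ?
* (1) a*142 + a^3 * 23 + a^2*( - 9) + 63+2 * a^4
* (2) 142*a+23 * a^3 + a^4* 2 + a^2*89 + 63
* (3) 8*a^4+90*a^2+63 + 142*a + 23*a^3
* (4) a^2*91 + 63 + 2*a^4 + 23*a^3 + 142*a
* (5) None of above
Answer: 5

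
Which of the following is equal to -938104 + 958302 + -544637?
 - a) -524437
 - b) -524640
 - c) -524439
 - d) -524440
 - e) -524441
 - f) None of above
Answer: c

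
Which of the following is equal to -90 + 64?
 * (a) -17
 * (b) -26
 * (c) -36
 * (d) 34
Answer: b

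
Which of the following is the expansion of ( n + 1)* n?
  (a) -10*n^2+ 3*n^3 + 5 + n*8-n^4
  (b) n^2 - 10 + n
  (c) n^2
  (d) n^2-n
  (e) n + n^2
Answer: e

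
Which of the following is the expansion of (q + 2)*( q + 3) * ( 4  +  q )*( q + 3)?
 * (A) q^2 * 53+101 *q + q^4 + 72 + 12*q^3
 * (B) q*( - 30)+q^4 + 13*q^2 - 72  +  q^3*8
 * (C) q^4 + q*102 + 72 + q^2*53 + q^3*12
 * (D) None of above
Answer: C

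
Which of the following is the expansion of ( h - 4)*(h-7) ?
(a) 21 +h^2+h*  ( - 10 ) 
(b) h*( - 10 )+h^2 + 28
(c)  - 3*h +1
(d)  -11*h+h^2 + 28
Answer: d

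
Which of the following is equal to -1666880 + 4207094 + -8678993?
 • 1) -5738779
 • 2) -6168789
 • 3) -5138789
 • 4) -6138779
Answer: 4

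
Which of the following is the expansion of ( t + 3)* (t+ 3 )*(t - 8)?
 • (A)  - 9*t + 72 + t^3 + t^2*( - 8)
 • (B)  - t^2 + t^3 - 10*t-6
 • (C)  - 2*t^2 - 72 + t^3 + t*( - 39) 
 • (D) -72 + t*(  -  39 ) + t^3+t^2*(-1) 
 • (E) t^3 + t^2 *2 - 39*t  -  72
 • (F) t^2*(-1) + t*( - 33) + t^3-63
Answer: C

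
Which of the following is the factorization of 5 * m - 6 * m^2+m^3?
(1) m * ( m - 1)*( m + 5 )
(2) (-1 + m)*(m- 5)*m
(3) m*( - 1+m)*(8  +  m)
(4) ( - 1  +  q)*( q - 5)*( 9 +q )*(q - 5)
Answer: 2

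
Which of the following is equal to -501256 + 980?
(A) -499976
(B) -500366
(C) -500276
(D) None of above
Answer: C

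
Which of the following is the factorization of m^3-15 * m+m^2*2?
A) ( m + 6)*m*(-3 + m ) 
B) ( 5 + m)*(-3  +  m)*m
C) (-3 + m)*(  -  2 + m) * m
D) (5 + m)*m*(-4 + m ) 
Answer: B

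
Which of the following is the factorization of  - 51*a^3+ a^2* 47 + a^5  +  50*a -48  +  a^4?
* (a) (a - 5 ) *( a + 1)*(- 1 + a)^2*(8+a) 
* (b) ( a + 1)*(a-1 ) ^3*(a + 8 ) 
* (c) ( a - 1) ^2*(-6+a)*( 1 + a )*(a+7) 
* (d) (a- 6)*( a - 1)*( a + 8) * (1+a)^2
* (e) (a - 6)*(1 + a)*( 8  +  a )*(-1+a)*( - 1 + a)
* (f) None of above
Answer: e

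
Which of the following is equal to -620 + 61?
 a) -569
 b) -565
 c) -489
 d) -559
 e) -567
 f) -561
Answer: d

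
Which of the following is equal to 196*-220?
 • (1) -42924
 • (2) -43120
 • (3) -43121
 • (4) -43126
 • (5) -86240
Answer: 2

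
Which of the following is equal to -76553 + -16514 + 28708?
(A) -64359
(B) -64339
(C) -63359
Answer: A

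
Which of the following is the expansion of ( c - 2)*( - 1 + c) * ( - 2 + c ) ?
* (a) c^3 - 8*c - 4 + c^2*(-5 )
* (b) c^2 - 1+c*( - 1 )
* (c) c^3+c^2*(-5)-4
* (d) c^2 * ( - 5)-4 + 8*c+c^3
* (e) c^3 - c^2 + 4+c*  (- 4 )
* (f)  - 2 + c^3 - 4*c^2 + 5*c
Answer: d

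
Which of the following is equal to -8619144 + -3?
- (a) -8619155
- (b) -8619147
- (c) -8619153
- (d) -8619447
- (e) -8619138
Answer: b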